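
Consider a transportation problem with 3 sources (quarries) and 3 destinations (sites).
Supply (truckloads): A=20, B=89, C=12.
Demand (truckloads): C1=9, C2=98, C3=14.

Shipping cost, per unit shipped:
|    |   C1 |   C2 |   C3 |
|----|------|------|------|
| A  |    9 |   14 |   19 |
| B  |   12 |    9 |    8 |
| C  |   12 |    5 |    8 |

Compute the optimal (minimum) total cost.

1082

An optimal shipping plan:
  A→C1: 9 × 9 = 81
  A→C2: 11 × 14 = 154
  B→C2: 75 × 9 = 675
  B→C3: 14 × 8 = 112
  C→C2: 12 × 5 = 60
Total = 81 + 154 + 675 + 112 + 60 = 1082.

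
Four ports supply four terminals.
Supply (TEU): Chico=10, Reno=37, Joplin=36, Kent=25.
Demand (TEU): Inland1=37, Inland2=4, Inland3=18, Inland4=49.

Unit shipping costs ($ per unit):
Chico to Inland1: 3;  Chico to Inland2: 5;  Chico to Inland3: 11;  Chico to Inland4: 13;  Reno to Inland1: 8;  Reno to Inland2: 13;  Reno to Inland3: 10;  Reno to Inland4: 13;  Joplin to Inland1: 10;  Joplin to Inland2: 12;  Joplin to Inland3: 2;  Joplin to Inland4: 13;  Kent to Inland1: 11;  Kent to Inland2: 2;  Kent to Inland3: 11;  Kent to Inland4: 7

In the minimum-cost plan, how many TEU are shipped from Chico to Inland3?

0

Optimal shipments:
  Chico to Inland1: 10 × $3 = $30
  Reno to Inland1: 27 × $8 = $216
  Reno to Inland4: 10 × $13 = $130
  Joplin to Inland3: 18 × $2 = $36
  Joplin to Inland4: 18 × $13 = $234
  Kent to Inland2: 4 × $2 = $8
  Kent to Inland4: 21 × $7 = $147
Total cost = $801.
The route Chico→Inland3 is not used.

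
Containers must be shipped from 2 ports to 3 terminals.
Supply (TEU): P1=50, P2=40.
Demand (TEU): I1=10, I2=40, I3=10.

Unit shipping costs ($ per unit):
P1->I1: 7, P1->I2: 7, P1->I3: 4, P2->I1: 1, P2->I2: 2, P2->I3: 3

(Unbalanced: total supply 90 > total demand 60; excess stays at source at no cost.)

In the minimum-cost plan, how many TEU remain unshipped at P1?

30

Minimum-cost shipments:
  P1 to I2: 10 TEU
  P1 to I3: 10 TEU
  P2 to I1: 10 TEU
  P2 to I2: 30 TEU
Total cost = $180.
P1 ships 20 of its 50, leaving 30.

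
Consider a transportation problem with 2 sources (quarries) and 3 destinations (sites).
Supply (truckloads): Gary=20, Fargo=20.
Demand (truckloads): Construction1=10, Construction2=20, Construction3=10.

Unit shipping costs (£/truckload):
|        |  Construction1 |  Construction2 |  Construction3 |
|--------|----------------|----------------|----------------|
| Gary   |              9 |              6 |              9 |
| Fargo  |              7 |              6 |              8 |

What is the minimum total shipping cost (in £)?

270

A cheapest plan:
  Gary→Construction2: 20 × £6 = £120
  Fargo→Construction1: 10 × £7 = £70
  Fargo→Construction3: 10 × £8 = £80
Total = 120 + 70 + 80 = £270.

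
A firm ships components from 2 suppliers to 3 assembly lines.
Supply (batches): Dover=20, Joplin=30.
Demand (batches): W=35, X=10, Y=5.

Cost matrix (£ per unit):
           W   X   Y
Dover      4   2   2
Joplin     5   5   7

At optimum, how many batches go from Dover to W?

Solving gives:
  Dover–W: 5 × £4 = £20
  Dover–X: 10 × £2 = £20
  Dover–Y: 5 × £2 = £10
  Joplin–W: 30 × £5 = £150
Total cost = £200.
So Dover→W carries 5 batches.

5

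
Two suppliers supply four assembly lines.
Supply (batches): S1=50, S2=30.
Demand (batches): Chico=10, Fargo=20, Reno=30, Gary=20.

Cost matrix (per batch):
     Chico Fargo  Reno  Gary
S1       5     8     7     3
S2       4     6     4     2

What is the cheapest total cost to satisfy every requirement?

One minimum-cost allocation:
  S1->Chico: 10 × 5 = 50
  S1->Fargo: 20 × 8 = 160
  S1->Gary: 20 × 3 = 60
  S2->Reno: 30 × 4 = 120
Total = 50 + 160 + 60 + 120 = 390.

390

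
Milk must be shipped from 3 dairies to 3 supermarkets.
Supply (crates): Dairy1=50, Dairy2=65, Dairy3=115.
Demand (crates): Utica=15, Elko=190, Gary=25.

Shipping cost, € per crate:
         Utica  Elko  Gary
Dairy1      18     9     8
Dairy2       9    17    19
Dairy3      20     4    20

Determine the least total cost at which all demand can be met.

1870

Optimal allocation:
  Dairy1–Elko: 25 × €9 = €225
  Dairy1–Gary: 25 × €8 = €200
  Dairy2–Utica: 15 × €9 = €135
  Dairy2–Elko: 50 × €17 = €850
  Dairy3–Elko: 115 × €4 = €460
Total = 225 + 200 + 135 + 850 + 460 = €1870.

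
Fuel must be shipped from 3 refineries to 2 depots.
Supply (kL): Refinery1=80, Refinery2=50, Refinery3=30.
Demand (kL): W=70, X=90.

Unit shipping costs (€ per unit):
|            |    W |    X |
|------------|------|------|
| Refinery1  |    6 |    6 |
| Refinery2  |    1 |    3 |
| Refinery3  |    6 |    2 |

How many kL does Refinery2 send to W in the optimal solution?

50

The minimum-cost plan:
  Refinery1–W: 20 × €6 = €120
  Refinery1–X: 60 × €6 = €360
  Refinery2–W: 50 × €1 = €50
  Refinery3–X: 30 × €2 = €60
Total cost = €590.
So Refinery2→W carries 50 kL.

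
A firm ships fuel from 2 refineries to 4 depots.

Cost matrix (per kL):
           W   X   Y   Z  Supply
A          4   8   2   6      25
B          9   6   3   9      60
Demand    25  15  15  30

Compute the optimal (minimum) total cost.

505

A cheapest plan:
  A to W: 25 × 4 = 100
  B to X: 15 × 6 = 90
  B to Y: 15 × 3 = 45
  B to Z: 30 × 9 = 270
Total = 100 + 90 + 45 + 270 = 505.
(Supply check: A ships 25; B ships 60.)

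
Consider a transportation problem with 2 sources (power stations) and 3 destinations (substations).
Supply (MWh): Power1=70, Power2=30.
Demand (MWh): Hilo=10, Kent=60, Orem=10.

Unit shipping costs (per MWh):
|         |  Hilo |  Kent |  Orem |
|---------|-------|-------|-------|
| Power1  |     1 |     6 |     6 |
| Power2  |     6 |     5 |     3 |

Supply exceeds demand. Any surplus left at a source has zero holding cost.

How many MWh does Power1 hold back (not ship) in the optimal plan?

20

An optimal plan:
  Power1→Hilo: 10 × 1 = 10
  Power1→Kent: 40 × 6 = 240
  Power2→Kent: 20 × 5 = 100
  Power2→Orem: 10 × 3 = 30
Total cost = 380.
Power1 ships 50 of its 70, leaving 20.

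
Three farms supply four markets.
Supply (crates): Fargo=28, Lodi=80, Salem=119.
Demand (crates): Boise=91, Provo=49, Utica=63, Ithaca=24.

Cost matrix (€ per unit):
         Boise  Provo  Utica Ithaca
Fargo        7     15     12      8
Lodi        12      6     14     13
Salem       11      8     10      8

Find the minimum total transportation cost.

Optimal allocation:
  Fargo to Boise: 28 × €7 = €196
  Lodi to Boise: 31 × €12 = €372
  Lodi to Provo: 49 × €6 = €294
  Salem to Boise: 32 × €11 = €352
  Salem to Utica: 63 × €10 = €630
  Salem to Ithaca: 24 × €8 = €192
Total = 196 + 372 + 294 + 352 + 630 + 192 = €2036.
(Supply check: Fargo ships 28; Lodi ships 80; Salem ships 119.)

2036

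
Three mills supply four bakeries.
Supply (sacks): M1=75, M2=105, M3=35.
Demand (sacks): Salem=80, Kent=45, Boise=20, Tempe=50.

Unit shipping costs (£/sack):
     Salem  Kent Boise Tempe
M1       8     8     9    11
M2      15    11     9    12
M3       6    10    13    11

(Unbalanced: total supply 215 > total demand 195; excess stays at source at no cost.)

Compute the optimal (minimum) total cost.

One minimum-cost allocation:
  M1–Salem: 45 × £8 = £360
  M1–Kent: 30 × £8 = £240
  M2–Kent: 15 × £11 = £165
  M2–Boise: 20 × £9 = £180
  M2–Tempe: 50 × £12 = £600
  M3–Salem: 35 × £6 = £210
Total = 360 + 240 + 165 + 180 + 600 + 210 = £1755.

1755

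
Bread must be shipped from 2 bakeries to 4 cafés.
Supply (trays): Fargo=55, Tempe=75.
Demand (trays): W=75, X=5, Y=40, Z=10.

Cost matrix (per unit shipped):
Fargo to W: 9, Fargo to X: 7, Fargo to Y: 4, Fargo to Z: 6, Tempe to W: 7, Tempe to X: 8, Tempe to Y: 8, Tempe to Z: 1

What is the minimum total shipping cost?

750

Optimal allocation:
  Fargo→W: 10 × 9 = 90
  Fargo→X: 5 × 7 = 35
  Fargo→Y: 40 × 4 = 160
  Tempe→W: 65 × 7 = 455
  Tempe→Z: 10 × 1 = 10
Total = 90 + 35 + 160 + 455 + 10 = 750.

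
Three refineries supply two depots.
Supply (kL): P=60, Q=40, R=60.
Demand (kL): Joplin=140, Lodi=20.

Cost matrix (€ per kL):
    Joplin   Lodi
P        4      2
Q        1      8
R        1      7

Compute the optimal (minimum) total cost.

300

An optimal shipping plan:
  P->Joplin: 40 × €4 = €160
  P->Lodi: 20 × €2 = €40
  Q->Joplin: 40 × €1 = €40
  R->Joplin: 60 × €1 = €60
Total = 160 + 40 + 40 + 60 = €300.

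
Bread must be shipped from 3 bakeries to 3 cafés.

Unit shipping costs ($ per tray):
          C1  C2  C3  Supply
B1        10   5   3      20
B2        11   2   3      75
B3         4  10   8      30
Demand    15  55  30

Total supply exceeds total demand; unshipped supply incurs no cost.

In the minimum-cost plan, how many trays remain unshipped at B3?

15

Minimum-cost shipments:
  B1→C3: 10 × $3 = $30
  B2→C2: 55 × $2 = $110
  B2→C3: 20 × $3 = $60
  B3→C1: 15 × $4 = $60
Total cost = $260.
B3 ships 15 of its 30, leaving 15.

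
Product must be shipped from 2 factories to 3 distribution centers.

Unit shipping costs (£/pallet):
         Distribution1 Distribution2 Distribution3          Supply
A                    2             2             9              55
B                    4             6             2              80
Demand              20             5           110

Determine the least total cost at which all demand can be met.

480

One minimum-cost allocation:
  A→Distribution1: 20 pallets
  A→Distribution2: 5 pallets
  A→Distribution3: 30 pallets
  B→Distribution3: 80 pallets
Total cost = £480.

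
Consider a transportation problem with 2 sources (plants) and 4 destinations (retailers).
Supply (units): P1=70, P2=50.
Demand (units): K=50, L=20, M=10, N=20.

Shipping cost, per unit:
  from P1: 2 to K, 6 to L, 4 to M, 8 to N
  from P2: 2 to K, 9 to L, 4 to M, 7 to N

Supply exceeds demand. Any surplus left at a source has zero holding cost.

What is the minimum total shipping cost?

One minimum-cost allocation:
  P1–K: 50 × 2 = 100
  P1–L: 20 × 6 = 120
  P2–M: 10 × 4 = 40
  P2–N: 20 × 7 = 140
Total = 100 + 120 + 40 + 140 = 400.

400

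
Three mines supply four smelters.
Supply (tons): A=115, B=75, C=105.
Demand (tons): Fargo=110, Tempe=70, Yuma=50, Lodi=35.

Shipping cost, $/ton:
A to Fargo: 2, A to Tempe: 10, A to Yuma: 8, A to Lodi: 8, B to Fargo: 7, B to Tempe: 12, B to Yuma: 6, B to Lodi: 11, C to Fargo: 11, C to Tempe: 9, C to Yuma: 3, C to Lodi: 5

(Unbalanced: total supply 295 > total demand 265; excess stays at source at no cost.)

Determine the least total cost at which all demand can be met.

A cheapest plan:
  A->Fargo: 110 × $2 = $220
  A->Tempe: 5 × $10 = $50
  B->Tempe: 45 × $12 = $540
  C->Tempe: 20 × $9 = $180
  C->Yuma: 50 × $3 = $150
  C->Lodi: 35 × $5 = $175
Total = 220 + 50 + 540 + 180 + 150 + 175 = $1315.
(Supply check: A ships 115; B ships 45; C ships 105.)

1315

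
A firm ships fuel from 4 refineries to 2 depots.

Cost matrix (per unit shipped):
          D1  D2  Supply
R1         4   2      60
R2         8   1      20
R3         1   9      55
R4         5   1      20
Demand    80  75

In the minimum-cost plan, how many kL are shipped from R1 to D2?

The minimum-cost plan:
  R1 to D1: 25 kL
  R1 to D2: 35 kL
  R2 to D2: 20 kL
  R3 to D1: 55 kL
  R4 to D2: 20 kL
Total cost = 265.
So R1→D2 carries 35 kL.

35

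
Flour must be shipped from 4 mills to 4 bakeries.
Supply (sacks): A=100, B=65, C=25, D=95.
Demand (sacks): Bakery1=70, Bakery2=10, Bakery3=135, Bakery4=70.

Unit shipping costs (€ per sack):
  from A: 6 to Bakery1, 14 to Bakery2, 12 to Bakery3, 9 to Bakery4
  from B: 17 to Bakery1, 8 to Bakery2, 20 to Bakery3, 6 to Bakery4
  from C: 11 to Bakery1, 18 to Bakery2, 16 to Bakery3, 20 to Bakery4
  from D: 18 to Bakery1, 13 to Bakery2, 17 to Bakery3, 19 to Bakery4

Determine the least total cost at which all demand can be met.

3130

Optimal allocation:
  A–Bakery1: 70 × €6 = €420
  A–Bakery3: 25 × €12 = €300
  A–Bakery4: 5 × €9 = €45
  B–Bakery4: 65 × €6 = €390
  C–Bakery3: 25 × €16 = €400
  D–Bakery2: 10 × €13 = €130
  D–Bakery3: 85 × €17 = €1445
Total = 420 + 300 + 45 + 390 + 400 + 130 + 1445 = €3130.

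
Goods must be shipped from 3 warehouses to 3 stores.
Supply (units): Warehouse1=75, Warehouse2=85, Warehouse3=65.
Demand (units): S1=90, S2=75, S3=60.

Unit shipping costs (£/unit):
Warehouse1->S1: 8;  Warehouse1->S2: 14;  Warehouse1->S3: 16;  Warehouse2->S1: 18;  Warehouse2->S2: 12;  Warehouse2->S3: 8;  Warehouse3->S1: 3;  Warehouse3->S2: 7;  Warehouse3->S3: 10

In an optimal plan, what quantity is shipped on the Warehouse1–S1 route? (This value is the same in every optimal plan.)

75

The minimum-cost plan:
  Warehouse1->S1: 75 × £8 = £600
  Warehouse2->S2: 25 × £12 = £300
  Warehouse2->S3: 60 × £8 = £480
  Warehouse3->S1: 15 × £3 = £45
  Warehouse3->S2: 50 × £7 = £350
Total cost = £1775.
So Warehouse1→S1 carries 75 units.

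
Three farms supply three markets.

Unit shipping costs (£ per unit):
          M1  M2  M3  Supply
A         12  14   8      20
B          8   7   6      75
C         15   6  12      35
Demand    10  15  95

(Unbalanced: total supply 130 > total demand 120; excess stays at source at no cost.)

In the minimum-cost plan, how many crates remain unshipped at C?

10

Minimum-cost shipments:
  A→M3: 20 × £8 = £160
  B→M1: 10 × £8 = £80
  B→M3: 65 × £6 = £390
  C→M2: 15 × £6 = £90
  C→M3: 10 × £12 = £120
Total cost = £840.
C ships 25 of its 35, leaving 10.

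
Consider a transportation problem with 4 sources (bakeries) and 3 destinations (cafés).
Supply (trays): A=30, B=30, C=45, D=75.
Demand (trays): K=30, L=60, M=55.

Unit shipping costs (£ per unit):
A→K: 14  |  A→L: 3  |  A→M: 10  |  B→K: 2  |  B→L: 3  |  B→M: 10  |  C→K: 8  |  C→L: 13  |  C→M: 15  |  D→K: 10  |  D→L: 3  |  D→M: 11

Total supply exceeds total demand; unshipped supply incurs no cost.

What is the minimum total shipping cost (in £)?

855

Optimal allocation:
  A–M: 30 × £10 = £300
  B–K: 30 × £2 = £60
  C–M: 10 × £15 = £150
  D–L: 60 × £3 = £180
  D–M: 15 × £11 = £165
Total = 300 + 60 + 150 + 180 + 165 = £855.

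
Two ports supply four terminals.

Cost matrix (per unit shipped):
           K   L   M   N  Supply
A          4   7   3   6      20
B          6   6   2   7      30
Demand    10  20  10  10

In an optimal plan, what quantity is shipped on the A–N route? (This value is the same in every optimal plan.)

Optimal shipments:
  A->K: 10 × 4 = 40
  A->N: 10 × 6 = 60
  B->L: 20 × 6 = 120
  B->M: 10 × 2 = 20
Total cost = 240.
So A→N carries 10 TEU.

10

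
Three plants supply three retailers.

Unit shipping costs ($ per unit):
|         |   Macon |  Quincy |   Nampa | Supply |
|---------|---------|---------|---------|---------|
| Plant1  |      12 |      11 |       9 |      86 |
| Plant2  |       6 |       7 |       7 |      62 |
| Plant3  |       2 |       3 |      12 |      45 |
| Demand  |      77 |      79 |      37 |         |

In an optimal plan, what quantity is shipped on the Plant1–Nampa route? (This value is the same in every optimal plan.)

The minimum-cost plan:
  Plant1–Quincy: 49 × $11 = $539
  Plant1–Nampa: 37 × $9 = $333
  Plant2–Macon: 62 × $6 = $372
  Plant3–Macon: 15 × $2 = $30
  Plant3–Quincy: 30 × $3 = $90
Total cost = $1364.
So Plant1→Nampa carries 37 units.

37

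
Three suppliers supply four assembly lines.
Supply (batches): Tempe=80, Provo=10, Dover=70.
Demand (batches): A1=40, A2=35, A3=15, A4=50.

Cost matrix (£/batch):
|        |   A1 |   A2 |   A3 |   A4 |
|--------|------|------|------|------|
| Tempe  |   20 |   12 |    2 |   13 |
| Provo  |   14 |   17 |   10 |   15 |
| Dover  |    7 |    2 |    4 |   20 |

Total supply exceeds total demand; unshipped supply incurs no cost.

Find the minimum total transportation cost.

1065

One minimum-cost allocation:
  Tempe→A3: 15 × £2 = £30
  Tempe→A4: 50 × £13 = £650
  Provo→A1: 5 × £14 = £70
  Dover→A1: 35 × £7 = £245
  Dover→A2: 35 × £2 = £70
Total = 30 + 650 + 70 + 245 + 70 = £1065.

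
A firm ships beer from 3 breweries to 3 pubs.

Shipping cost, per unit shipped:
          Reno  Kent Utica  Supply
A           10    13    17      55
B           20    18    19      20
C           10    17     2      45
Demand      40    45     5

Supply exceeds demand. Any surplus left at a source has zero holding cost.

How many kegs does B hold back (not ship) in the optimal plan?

20

Minimum-cost shipments:
  A–Kent: 45 × 13 = 585
  C–Reno: 40 × 10 = 400
  C–Utica: 5 × 2 = 10
Total cost = 995.
B ships 0 of its 20, leaving 20.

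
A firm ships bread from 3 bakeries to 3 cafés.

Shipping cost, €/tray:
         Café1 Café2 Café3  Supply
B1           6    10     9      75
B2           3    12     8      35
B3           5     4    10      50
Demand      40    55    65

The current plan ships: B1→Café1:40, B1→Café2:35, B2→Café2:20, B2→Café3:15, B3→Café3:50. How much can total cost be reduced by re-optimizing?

Current plan cost = 40·6 + 35·10 + 20·12 + 15·8 + 50·10 = €1450.
Optimal plan:
  B1→Café1: 5 × €6 = €30
  B1→Café2: 5 × €10 = €50
  B1→Café3: 65 × €9 = €585
  B2→Café1: 35 × €3 = €105
  B3→Café2: 50 × €4 = €200
Optimal cost = €970.
Saving = 1450 − 970 = €480.

480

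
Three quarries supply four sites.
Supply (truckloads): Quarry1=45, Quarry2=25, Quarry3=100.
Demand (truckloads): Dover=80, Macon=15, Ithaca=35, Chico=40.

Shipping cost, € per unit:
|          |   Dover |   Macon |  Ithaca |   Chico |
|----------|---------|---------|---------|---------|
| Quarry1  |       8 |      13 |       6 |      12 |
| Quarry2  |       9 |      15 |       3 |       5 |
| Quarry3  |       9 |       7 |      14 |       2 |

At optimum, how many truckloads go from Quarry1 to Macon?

The minimum-cost plan:
  Quarry1 to Dover: 35 truckloads
  Quarry1 to Ithaca: 10 truckloads
  Quarry2 to Ithaca: 25 truckloads
  Quarry3 to Dover: 45 truckloads
  Quarry3 to Macon: 15 truckloads
  Quarry3 to Chico: 40 truckloads
Total cost = €1005.
The route Quarry1→Macon is not used.

0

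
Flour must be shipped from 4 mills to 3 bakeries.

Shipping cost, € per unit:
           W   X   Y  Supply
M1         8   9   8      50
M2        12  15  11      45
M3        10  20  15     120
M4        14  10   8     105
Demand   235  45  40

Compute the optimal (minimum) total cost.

3190

One minimum-cost allocation:
  M1–W: 50 × €8 = €400
  M2–W: 45 × €12 = €540
  M3–W: 120 × €10 = €1200
  M4–W: 20 × €14 = €280
  M4–X: 45 × €10 = €450
  M4–Y: 40 × €8 = €320
Total = 400 + 540 + 1200 + 280 + 450 + 320 = €3190.
(Supply check: M1 ships 50; M2 ships 45; M3 ships 120; M4 ships 105.)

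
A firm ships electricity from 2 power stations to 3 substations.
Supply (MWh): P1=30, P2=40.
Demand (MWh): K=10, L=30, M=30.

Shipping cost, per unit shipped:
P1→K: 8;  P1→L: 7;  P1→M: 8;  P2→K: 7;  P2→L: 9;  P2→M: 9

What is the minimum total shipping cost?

550

A cheapest plan:
  P1->L: 30 MWh
  P2->K: 10 MWh
  P2->M: 30 MWh
Total cost = 550.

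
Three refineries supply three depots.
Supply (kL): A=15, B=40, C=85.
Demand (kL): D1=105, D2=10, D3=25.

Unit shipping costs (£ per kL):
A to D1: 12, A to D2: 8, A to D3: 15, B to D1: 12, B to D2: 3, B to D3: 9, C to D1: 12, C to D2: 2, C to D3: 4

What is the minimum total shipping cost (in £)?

An optimal shipping plan:
  A to D1: 15 × £12 = £180
  B to D1: 40 × £12 = £480
  C to D1: 50 × £12 = £600
  C to D2: 10 × £2 = £20
  C to D3: 25 × £4 = £100
Total = 180 + 480 + 600 + 20 + 100 = £1380.
(Supply check: A ships 15; B ships 40; C ships 85.)

1380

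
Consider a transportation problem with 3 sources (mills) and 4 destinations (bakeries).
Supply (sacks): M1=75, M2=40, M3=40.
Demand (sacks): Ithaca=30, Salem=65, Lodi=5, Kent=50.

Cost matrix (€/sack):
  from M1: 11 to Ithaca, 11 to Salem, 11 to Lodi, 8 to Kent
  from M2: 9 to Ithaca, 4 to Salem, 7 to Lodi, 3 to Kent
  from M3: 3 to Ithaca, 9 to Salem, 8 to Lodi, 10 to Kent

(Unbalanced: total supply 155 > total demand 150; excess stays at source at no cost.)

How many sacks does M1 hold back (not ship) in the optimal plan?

5

An optimal plan:
  M1 to Salem: 20 sacks
  M1 to Kent: 50 sacks
  M2 to Salem: 40 sacks
  M3 to Ithaca: 30 sacks
  M3 to Salem: 5 sacks
  M3 to Lodi: 5 sacks
Total cost = €955.
M1 ships 70 of its 75, leaving 5.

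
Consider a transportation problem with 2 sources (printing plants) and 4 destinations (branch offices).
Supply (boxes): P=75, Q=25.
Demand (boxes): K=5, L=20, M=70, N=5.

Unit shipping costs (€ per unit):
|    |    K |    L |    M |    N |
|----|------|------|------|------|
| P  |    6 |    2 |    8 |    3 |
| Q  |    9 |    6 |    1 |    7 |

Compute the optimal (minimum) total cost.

470

An optimal shipping plan:
  P→K: 5 × €6 = €30
  P→L: 20 × €2 = €40
  P→M: 45 × €8 = €360
  P→N: 5 × €3 = €15
  Q→M: 25 × €1 = €25
Total = 30 + 40 + 360 + 15 + 25 = €470.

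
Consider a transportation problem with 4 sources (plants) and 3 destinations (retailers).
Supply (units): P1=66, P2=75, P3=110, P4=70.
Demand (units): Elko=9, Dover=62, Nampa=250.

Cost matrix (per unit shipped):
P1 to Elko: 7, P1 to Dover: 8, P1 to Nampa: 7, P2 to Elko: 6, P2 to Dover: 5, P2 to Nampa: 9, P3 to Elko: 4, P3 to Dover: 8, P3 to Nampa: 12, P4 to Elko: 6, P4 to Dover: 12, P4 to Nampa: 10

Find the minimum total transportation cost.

Optimal allocation:
  P1–Nampa: 66 × 7 = 462
  P2–Nampa: 75 × 9 = 675
  P3–Elko: 9 × 4 = 36
  P3–Dover: 62 × 8 = 496
  P3–Nampa: 39 × 12 = 468
  P4–Nampa: 70 × 10 = 700
Total = 462 + 675 + 36 + 496 + 468 + 700 = 2837.

2837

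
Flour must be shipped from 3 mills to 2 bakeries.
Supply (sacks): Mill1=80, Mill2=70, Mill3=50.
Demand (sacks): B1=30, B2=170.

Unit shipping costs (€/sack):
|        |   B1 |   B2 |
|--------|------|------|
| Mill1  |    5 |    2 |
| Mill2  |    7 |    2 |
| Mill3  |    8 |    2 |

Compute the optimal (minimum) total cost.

A cheapest plan:
  Mill1–B1: 30 sacks
  Mill1–B2: 50 sacks
  Mill2–B2: 70 sacks
  Mill3–B2: 50 sacks
Total cost = €490.

490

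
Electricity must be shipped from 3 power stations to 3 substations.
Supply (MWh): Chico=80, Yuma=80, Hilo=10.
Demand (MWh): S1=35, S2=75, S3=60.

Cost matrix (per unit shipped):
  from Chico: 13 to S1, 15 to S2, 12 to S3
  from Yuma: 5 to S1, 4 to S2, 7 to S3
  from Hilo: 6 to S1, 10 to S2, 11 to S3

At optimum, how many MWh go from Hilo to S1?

The minimum-cost plan:
  Chico to S1: 20 × 13 = 260
  Chico to S3: 60 × 12 = 720
  Yuma to S1: 5 × 5 = 25
  Yuma to S2: 75 × 4 = 300
  Hilo to S1: 10 × 6 = 60
Total cost = 1365.
So Hilo→S1 carries 10 MWh.

10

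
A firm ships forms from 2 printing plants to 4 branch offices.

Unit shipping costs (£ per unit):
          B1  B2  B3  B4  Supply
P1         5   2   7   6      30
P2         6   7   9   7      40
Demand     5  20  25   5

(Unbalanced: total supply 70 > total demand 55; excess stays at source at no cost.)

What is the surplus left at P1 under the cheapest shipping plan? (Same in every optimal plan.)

Minimum-cost shipments:
  P1->B2: 20 × £2 = £40
  P1->B3: 10 × £7 = £70
  P2->B1: 5 × £6 = £30
  P2->B3: 15 × £9 = £135
  P2->B4: 5 × £7 = £35
Total cost = £310.
P1 ships 30 of its 30, leaving 0.

0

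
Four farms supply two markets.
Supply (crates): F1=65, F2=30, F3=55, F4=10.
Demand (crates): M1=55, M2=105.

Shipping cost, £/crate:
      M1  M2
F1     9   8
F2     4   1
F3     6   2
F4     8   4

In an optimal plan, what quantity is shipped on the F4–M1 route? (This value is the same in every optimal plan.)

Optimal shipments:
  F1→M1: 55 × £9 = £495
  F1→M2: 10 × £8 = £80
  F2→M2: 30 × £1 = £30
  F3→M2: 55 × £2 = £110
  F4→M2: 10 × £4 = £40
Total cost = £755.
The route F4→M1 is not used.

0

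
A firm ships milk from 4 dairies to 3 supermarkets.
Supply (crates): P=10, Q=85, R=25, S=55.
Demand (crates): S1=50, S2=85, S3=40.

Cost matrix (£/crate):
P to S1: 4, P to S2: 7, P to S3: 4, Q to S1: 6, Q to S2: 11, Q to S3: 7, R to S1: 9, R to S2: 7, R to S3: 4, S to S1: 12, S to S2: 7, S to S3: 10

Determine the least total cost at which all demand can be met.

1160

A cheapest plan:
  P→S2: 10 × £7 = £70
  Q→S1: 50 × £6 = £300
  Q→S3: 35 × £7 = £245
  R→S2: 20 × £7 = £140
  R→S3: 5 × £4 = £20
  S→S2: 55 × £7 = £385
Total = 70 + 300 + 245 + 140 + 20 + 385 = £1160.
(Supply check: P ships 10; Q ships 85; R ships 25; S ships 55.)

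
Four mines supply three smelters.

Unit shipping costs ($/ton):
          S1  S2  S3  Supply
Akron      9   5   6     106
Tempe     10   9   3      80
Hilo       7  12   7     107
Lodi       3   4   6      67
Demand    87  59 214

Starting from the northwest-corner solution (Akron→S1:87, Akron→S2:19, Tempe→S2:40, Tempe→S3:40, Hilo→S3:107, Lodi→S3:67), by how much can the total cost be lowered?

742

Current plan cost = 87·9 + 19·5 + 40·9 + 40·3 + 107·7 + 67·6 = $2509.
Optimal plan:
  Akron–S2: 59 × $5 = $295
  Akron–S3: 47 × $6 = $282
  Tempe–S3: 80 × $3 = $240
  Hilo–S1: 20 × $7 = $140
  Hilo–S3: 87 × $7 = $609
  Lodi–S1: 67 × $3 = $201
Optimal cost = $1767.
Saving = 2509 − 1767 = $742.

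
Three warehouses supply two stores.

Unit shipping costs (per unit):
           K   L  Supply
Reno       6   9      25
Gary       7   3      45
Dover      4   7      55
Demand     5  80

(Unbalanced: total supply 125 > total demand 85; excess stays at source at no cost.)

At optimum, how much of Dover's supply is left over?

Minimum-cost shipments:
  Gary to L: 45 × 3 = 135
  Dover to K: 5 × 4 = 20
  Dover to L: 35 × 7 = 245
Total cost = 400.
Dover ships 40 of its 55, leaving 15.

15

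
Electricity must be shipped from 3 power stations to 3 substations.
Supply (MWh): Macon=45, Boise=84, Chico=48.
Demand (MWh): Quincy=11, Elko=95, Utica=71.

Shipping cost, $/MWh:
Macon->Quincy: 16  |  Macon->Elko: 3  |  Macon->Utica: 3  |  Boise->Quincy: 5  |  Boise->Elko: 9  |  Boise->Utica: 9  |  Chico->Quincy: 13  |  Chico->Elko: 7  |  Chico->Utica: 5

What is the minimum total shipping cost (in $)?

One minimum-cost allocation:
  Macon–Elko: 22 × $3 = $66
  Macon–Utica: 23 × $3 = $69
  Boise–Quincy: 11 × $5 = $55
  Boise–Elko: 73 × $9 = $657
  Chico–Utica: 48 × $5 = $240
Total = 66 + 69 + 55 + 657 + 240 = $1087.
(Supply check: Macon ships 45; Boise ships 84; Chico ships 48.)

1087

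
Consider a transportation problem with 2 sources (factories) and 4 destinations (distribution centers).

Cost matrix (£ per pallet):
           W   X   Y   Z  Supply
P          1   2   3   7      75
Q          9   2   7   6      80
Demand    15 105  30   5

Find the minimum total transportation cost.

345

Optimal allocation:
  P–W: 15 × £1 = £15
  P–X: 30 × £2 = £60
  P–Y: 30 × £3 = £90
  Q–X: 75 × £2 = £150
  Q–Z: 5 × £6 = £30
Total = 15 + 60 + 90 + 150 + 30 = £345.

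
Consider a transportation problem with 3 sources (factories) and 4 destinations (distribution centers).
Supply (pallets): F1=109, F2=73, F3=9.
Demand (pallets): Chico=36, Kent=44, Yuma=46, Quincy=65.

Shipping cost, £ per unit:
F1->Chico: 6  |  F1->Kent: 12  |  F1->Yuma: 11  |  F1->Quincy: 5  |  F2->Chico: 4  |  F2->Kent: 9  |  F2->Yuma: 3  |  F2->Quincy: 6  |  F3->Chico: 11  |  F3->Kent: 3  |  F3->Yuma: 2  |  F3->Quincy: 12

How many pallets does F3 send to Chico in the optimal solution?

0

Optimal shipments:
  F1→Chico: 36 × £6 = £216
  F1→Kent: 8 × £12 = £96
  F1→Quincy: 65 × £5 = £325
  F2→Kent: 27 × £9 = £243
  F2→Yuma: 46 × £3 = £138
  F3→Kent: 9 × £3 = £27
Total cost = £1045.
The route F3→Chico is not used.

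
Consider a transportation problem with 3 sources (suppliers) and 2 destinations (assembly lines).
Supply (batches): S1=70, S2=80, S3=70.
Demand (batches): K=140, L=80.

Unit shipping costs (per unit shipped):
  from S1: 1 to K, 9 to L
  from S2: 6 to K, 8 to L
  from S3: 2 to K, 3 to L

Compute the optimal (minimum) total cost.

An optimal shipping plan:
  S1–K: 70 batches
  S2–K: 70 batches
  S2–L: 10 batches
  S3–L: 70 batches
Total cost = 780.

780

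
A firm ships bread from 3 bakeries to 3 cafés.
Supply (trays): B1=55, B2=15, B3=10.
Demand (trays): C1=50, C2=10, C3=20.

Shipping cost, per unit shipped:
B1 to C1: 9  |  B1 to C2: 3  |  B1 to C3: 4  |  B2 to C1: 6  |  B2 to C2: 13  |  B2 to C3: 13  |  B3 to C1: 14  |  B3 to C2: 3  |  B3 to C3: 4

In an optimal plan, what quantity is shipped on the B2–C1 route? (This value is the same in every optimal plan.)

Solving gives:
  B1–C1: 35 × 9 = 315
  B1–C3: 20 × 4 = 80
  B2–C1: 15 × 6 = 90
  B3–C2: 10 × 3 = 30
Total cost = 515.
So B2→C1 carries 15 trays.

15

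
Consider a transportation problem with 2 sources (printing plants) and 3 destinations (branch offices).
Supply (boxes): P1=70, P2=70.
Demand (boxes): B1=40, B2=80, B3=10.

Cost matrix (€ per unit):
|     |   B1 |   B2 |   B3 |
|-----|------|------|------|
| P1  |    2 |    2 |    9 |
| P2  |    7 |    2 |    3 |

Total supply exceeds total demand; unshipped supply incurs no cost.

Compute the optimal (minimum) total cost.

270

One minimum-cost allocation:
  P1->B1: 40 × €2 = €80
  P1->B2: 20 × €2 = €40
  P2->B2: 60 × €2 = €120
  P2->B3: 10 × €3 = €30
Total = 80 + 40 + 120 + 30 = €270.
(Supply check: P1 ships 60; P2 ships 70.)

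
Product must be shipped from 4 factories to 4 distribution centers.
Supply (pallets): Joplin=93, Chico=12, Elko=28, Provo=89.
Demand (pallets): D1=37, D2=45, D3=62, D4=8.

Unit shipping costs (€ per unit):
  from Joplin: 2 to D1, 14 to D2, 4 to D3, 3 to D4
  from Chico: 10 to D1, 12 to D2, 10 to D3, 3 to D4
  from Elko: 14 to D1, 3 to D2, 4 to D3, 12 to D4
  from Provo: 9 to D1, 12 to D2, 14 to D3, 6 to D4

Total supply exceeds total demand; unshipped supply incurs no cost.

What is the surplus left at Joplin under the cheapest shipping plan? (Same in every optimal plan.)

0

Minimum-cost shipments:
  Joplin→D1: 35 × €2 = €70
  Joplin→D3: 58 × €4 = €232
  Chico→D3: 4 × €10 = €40
  Chico→D4: 8 × €3 = €24
  Elko→D2: 28 × €3 = €84
  Provo→D1: 2 × €9 = €18
  Provo→D2: 17 × €12 = €204
Total cost = €672.
Joplin ships 93 of its 93, leaving 0.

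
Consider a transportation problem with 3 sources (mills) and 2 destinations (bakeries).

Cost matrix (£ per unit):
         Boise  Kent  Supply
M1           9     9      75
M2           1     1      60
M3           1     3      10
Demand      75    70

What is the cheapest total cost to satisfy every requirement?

Optimal allocation:
  M1->Boise: 5 × £9 = £45
  M1->Kent: 70 × £9 = £630
  M2->Boise: 60 × £1 = £60
  M3->Boise: 10 × £1 = £10
Total = 45 + 630 + 60 + 10 = £745.
(Supply check: M1 ships 75; M2 ships 60; M3 ships 10.)

745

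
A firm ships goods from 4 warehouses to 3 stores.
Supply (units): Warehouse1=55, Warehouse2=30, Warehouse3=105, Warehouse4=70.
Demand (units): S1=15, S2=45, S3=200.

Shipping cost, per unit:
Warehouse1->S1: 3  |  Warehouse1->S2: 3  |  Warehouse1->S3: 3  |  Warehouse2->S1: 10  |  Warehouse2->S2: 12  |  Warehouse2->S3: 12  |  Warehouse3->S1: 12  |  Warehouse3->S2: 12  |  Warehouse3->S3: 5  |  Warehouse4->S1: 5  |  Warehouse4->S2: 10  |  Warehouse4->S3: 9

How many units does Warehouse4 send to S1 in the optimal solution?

The minimum-cost plan:
  Warehouse1 to S2: 45 × 3 = 135
  Warehouse1 to S3: 10 × 3 = 30
  Warehouse2 to S3: 30 × 12 = 360
  Warehouse3 to S3: 105 × 5 = 525
  Warehouse4 to S1: 15 × 5 = 75
  Warehouse4 to S3: 55 × 9 = 495
Total cost = 1620.
So Warehouse4→S1 carries 15 units.

15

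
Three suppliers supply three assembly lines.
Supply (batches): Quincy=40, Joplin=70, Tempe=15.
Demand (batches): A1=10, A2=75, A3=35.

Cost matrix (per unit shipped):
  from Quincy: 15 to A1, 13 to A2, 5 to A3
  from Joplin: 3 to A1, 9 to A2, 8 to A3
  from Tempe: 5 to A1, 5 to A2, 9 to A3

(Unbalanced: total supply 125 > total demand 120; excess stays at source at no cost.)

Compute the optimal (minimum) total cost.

One minimum-cost allocation:
  Quincy–A3: 35 × 5 = 175
  Joplin–A1: 10 × 3 = 30
  Joplin–A2: 60 × 9 = 540
  Tempe–A2: 15 × 5 = 75
Total = 175 + 30 + 540 + 75 = 820.

820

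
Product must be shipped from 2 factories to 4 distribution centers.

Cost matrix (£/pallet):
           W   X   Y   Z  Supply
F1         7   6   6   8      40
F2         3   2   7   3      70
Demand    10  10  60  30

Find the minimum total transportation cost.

Optimal allocation:
  F1->Y: 40 × £6 = £240
  F2->W: 10 × £3 = £30
  F2->X: 10 × £2 = £20
  F2->Y: 20 × £7 = £140
  F2->Z: 30 × £3 = £90
Total = 240 + 30 + 20 + 140 + 90 = £520.

520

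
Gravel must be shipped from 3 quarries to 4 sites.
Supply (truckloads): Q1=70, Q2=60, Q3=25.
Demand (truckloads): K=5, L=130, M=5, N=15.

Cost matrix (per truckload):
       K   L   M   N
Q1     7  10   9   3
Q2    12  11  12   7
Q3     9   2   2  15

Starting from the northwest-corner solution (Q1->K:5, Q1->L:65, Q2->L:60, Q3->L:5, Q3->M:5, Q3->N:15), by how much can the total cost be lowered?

305

Current plan cost = 5·7 + 65·10 + 60·11 + 5·2 + 5·2 + 15·15 = 1590.
Optimal plan:
  Q1->K: 5 × 7 = 35
  Q1->L: 45 × 10 = 450
  Q1->M: 5 × 9 = 45
  Q1->N: 15 × 3 = 45
  Q2->L: 60 × 11 = 660
  Q3->L: 25 × 2 = 50
Optimal cost = 1285.
Saving = 1590 − 1285 = 305.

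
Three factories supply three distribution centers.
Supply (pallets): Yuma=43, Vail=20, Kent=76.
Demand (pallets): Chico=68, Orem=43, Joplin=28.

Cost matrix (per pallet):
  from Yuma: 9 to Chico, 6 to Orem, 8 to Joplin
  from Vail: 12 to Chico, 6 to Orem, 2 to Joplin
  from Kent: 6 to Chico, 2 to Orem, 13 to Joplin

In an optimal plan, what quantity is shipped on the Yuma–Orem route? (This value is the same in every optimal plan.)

Optimal shipments:
  Yuma->Chico: 35 × 9 = 315
  Yuma->Joplin: 8 × 8 = 64
  Vail->Joplin: 20 × 2 = 40
  Kent->Chico: 33 × 6 = 198
  Kent->Orem: 43 × 2 = 86
Total cost = 703.
The route Yuma→Orem is not used.

0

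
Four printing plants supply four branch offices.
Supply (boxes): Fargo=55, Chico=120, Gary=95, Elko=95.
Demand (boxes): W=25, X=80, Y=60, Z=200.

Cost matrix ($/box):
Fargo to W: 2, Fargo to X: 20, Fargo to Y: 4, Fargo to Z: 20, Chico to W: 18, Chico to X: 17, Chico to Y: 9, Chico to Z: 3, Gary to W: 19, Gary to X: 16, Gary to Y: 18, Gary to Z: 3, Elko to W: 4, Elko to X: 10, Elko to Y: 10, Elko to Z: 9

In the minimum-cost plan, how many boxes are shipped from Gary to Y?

Optimal shipments:
  Fargo–W: 10 × $2 = $20
  Fargo–Y: 45 × $4 = $180
  Chico–Y: 15 × $9 = $135
  Chico–Z: 105 × $3 = $315
  Gary–Z: 95 × $3 = $285
  Elko–W: 15 × $4 = $60
  Elko–X: 80 × $10 = $800
Total cost = $1795.
The route Gary→Y is not used.

0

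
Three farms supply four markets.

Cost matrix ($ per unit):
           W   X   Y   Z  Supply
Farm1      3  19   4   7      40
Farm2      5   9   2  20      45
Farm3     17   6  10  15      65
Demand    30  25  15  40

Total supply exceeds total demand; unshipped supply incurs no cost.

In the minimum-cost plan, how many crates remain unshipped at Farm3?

Minimum-cost shipments:
  Farm1–Z: 40 × $7 = $280
  Farm2–W: 30 × $5 = $150
  Farm2–Y: 15 × $2 = $30
  Farm3–X: 25 × $6 = $150
Total cost = $610.
Farm3 ships 25 of its 65, leaving 40.

40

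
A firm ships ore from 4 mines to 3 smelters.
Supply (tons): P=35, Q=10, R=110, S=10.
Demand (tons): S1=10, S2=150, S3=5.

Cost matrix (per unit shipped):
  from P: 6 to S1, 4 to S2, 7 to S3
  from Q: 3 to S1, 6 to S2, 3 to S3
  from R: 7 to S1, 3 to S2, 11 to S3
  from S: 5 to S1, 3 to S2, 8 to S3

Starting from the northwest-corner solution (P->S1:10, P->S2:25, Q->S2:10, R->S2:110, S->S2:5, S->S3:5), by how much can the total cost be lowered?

Current plan cost = 10·6 + 25·4 + 10·6 + 110·3 + 5·3 + 5·8 = 605.
Optimal plan:
  P–S2: 35 × 4 = 140
  Q–S1: 5 × 3 = 15
  Q–S3: 5 × 3 = 15
  R–S2: 110 × 3 = 330
  S–S1: 5 × 5 = 25
  S–S2: 5 × 3 = 15
Optimal cost = 540.
Saving = 605 − 540 = 65.

65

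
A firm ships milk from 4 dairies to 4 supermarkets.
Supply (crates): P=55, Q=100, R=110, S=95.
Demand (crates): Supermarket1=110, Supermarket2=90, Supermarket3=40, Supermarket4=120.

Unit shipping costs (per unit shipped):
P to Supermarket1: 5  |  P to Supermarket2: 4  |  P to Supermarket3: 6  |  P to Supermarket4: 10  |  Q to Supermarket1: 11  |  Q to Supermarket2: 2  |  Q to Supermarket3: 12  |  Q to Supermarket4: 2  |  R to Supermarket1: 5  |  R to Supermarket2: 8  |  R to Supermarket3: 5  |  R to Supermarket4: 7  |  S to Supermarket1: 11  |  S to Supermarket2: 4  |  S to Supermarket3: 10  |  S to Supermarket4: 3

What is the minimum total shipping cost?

1295

One minimum-cost allocation:
  P→Supermarket1: 40 crates
  P→Supermarket2: 15 crates
  Q→Supermarket2: 75 crates
  Q→Supermarket4: 25 crates
  R→Supermarket1: 70 crates
  R→Supermarket3: 40 crates
  S→Supermarket4: 95 crates
Total cost = 1295.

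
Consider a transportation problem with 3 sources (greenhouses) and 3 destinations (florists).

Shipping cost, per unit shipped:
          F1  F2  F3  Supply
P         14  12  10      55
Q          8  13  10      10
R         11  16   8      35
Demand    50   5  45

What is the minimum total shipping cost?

1045

An optimal shipping plan:
  P–F1: 5 × 14 = 70
  P–F2: 5 × 12 = 60
  P–F3: 45 × 10 = 450
  Q–F1: 10 × 8 = 80
  R–F1: 35 × 11 = 385
Total = 70 + 60 + 450 + 80 + 385 = 1045.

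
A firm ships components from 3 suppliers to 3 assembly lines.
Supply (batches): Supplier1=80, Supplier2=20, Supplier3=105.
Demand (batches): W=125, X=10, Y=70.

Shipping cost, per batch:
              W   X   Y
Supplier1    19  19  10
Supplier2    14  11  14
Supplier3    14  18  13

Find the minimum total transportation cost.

One minimum-cost allocation:
  Supplier1 to W: 10 × 19 = 190
  Supplier1 to Y: 70 × 10 = 700
  Supplier2 to W: 10 × 14 = 140
  Supplier2 to X: 10 × 11 = 110
  Supplier3 to W: 105 × 14 = 1470
Total = 190 + 700 + 140 + 110 + 1470 = 2610.

2610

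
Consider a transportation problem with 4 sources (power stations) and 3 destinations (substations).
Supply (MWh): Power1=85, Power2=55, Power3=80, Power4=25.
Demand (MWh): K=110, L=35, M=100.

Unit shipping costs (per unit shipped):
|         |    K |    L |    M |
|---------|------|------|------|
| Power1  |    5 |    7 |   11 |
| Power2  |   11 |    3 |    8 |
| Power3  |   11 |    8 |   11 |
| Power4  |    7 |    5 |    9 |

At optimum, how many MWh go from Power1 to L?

0

Optimal shipments:
  Power1–K: 85 × 5 = 425
  Power2–L: 35 × 3 = 105
  Power2–M: 20 × 8 = 160
  Power3–M: 80 × 11 = 880
  Power4–K: 25 × 7 = 175
Total cost = 1745.
The route Power1→L is not used.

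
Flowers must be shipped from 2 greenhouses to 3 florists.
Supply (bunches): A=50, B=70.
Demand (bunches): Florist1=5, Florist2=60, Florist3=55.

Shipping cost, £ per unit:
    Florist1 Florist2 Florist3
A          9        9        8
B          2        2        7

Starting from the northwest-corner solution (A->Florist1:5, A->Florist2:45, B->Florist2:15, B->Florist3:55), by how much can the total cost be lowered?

300

Current plan cost = 5·9 + 45·9 + 15·2 + 55·7 = £865.
Optimal plan:
  A–Florist3: 50 × £8 = £400
  B–Florist1: 5 × £2 = £10
  B–Florist2: 60 × £2 = £120
  B–Florist3: 5 × £7 = £35
Optimal cost = £565.
Saving = 865 − 565 = £300.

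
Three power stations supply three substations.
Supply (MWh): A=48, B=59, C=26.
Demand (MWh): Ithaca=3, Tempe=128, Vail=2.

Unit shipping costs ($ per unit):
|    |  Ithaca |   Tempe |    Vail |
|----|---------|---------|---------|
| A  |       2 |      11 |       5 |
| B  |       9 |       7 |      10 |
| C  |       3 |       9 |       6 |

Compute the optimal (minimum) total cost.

A cheapest plan:
  A to Ithaca: 3 × $2 = $6
  A to Tempe: 43 × $11 = $473
  A to Vail: 2 × $5 = $10
  B to Tempe: 59 × $7 = $413
  C to Tempe: 26 × $9 = $234
Total = 6 + 473 + 10 + 413 + 234 = $1136.
(Supply check: A ships 48; B ships 59; C ships 26.)

1136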